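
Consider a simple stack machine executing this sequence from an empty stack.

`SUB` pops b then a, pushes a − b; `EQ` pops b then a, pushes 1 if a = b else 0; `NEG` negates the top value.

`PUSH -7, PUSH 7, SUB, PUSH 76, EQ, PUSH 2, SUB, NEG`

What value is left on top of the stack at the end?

PUSH -7  -7
PUSH 7   -7 7
SUB      -14
PUSH 76  -14 76
EQ       0
PUSH 2   0 2
SUB      -2
NEG      2

2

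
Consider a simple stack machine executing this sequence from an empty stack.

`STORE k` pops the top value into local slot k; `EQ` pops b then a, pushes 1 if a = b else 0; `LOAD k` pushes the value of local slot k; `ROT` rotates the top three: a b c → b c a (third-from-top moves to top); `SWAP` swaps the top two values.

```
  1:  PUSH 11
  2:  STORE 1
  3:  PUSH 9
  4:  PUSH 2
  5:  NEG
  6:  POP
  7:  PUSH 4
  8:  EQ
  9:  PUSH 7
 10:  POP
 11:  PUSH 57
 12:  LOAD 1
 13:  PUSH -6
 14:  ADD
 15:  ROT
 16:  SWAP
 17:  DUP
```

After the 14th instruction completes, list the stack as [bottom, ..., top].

[0, 57, 5]

PUSH 11 : 11
STORE 1 : (empty)
PUSH 9  : 9
PUSH 2  : 9 2
NEG     : 9 -2
POP     : 9
PUSH 4  : 9 4
EQ      : 0
PUSH 7  : 0 7
POP     : 0
PUSH 57 : 0 57
LOAD 1  : 0 57 11
PUSH -6 : 0 57 11 -6
ADD     : 0 57 5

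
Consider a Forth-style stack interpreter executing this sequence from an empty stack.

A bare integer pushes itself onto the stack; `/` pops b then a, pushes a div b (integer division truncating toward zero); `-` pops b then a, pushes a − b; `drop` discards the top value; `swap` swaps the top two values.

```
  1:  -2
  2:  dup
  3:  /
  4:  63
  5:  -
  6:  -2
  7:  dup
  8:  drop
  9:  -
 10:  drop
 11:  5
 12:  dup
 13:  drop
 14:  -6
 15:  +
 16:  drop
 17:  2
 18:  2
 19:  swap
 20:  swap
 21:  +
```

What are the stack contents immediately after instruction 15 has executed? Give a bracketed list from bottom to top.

[-1]

-2   : [-2]
dup  : [-2, -2]
/    : [1]
63   : [1, 63]
-    : [-62]
-2   : [-62, -2]
dup  : [-62, -2, -2]
drop : [-62, -2]
-    : [-60]
drop : []
5    : [5]
dup  : [5, 5]
drop : [5]
-6   : [5, -6]
+    : [-1]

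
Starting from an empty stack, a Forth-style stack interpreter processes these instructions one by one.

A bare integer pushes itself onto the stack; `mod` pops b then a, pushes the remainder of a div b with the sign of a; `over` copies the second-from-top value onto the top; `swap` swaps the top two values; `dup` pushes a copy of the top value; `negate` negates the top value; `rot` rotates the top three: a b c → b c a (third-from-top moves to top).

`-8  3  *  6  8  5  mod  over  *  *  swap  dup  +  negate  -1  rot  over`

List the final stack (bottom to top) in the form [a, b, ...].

-8     → [-8]
3      → [-8, 3]
*      → [-24]
6      → [-24, 6]
8      → [-24, 6, 8]
5      → [-24, 6, 8, 5]
mod    → [-24, 6, 3]
over   → [-24, 6, 3, 6]
*      → [-24, 6, 18]
*      → [-24, 108]
swap   → [108, -24]
dup    → [108, -24, -24]
+      → [108, -48]
negate → [108, 48]
-1     → [108, 48, -1]
rot    → [48, -1, 108]
over   → [48, -1, 108, -1]

[48, -1, 108, -1]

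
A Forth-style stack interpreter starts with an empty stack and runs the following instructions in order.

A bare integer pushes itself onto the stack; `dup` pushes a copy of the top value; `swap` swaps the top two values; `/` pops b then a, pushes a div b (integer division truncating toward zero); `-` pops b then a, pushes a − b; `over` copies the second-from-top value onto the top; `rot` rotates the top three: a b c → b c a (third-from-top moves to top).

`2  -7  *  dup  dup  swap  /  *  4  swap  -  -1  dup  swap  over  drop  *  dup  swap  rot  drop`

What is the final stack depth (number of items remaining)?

2    → [2]
-7   → [2, -7]
*    → [-14]
dup  → [-14, -14]
dup  → [-14, -14, -14]
swap → [-14, -14, -14]
/    → [-14, 1]
*    → [-14]
4    → [-14, 4]
swap → [4, -14]
-    → [18]
-1   → [18, -1]
dup  → [18, -1, -1]
swap → [18, -1, -1]
over → [18, -1, -1, -1]
drop → [18, -1, -1]
*    → [18, 1]
dup  → [18, 1, 1]
swap → [18, 1, 1]
rot  → [1, 1, 18]
drop → [1, 1]

2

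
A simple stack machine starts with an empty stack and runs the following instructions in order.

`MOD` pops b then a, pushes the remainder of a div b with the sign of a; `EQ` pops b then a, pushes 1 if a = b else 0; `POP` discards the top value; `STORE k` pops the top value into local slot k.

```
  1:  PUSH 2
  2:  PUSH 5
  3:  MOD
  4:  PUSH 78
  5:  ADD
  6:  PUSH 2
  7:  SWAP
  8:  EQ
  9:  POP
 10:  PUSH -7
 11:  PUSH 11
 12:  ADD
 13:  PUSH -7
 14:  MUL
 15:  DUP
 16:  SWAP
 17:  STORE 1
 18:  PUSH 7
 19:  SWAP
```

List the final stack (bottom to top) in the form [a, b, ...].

[7, -28]

PUSH 2  : [2]
PUSH 5  : [2, 5]
MOD     : [2]
PUSH 78 : [2, 78]
ADD     : [80]
PUSH 2  : [80, 2]
SWAP    : [2, 80]
EQ      : [0]
POP     : []
PUSH -7 : [-7]
PUSH 11 : [-7, 11]
ADD     : [4]
PUSH -7 : [4, -7]
MUL     : [-28]
DUP     : [-28, -28]
SWAP    : [-28, -28]
STORE 1 : [-28]
PUSH 7  : [-28, 7]
SWAP    : [7, -28]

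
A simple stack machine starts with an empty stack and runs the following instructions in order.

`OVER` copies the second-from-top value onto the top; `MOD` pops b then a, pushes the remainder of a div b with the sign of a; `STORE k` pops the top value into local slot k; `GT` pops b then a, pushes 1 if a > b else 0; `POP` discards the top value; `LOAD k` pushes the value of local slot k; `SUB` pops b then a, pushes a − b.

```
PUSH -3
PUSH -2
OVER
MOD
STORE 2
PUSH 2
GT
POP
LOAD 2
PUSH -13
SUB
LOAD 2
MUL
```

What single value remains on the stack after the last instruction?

PUSH -3   [-3]
PUSH -2   [-3, -2]
OVER      [-3, -2, -3]
MOD       [-3, -2]
STORE 2   [-3]
PUSH 2    [-3, 2]
GT        [0]
POP       []
LOAD 2    [-2]
PUSH -13  [-2, -13]
SUB       [11]
LOAD 2    [11, -2]
MUL       [-22]

-22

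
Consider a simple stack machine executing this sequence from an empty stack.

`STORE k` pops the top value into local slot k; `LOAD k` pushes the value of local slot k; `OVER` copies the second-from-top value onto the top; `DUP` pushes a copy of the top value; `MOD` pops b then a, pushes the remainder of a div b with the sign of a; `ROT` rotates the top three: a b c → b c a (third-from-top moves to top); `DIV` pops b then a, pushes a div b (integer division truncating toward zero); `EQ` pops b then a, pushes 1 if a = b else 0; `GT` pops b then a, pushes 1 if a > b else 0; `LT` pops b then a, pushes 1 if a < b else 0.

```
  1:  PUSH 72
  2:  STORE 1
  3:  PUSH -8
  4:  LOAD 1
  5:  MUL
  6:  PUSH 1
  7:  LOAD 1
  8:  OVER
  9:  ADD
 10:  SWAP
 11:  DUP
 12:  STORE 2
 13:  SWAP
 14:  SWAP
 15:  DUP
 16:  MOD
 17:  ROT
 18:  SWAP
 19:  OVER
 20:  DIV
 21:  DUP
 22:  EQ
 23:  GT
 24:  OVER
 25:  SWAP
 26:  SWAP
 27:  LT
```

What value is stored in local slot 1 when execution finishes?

72

PUSH 72 -> [72]
STORE 1 -> []
PUSH -8 -> [-8]
LOAD 1  -> [-8, 72]
MUL     -> [-576]
PUSH 1  -> [-576, 1]
LOAD 1  -> [-576, 1, 72]
OVER    -> [-576, 1, 72, 1]
ADD     -> [-576, 1, 73]
SWAP    -> [-576, 73, 1]
DUP     -> [-576, 73, 1, 1]
STORE 2 -> [-576, 73, 1]
SWAP    -> [-576, 1, 73]
SWAP    -> [-576, 73, 1]
DUP     -> [-576, 73, 1, 1]
MOD     -> [-576, 73, 0]
ROT     -> [73, 0, -576]
SWAP    -> [73, -576, 0]
OVER    -> [73, -576, 0, -576]
DIV     -> [73, -576, 0]
DUP     -> [73, -576, 0, 0]
EQ      -> [73, -576, 1]
GT      -> [73, 0]
OVER    -> [73, 0, 73]
SWAP    -> [73, 73, 0]
SWAP    -> [73, 0, 73]
LT      -> [73, 1]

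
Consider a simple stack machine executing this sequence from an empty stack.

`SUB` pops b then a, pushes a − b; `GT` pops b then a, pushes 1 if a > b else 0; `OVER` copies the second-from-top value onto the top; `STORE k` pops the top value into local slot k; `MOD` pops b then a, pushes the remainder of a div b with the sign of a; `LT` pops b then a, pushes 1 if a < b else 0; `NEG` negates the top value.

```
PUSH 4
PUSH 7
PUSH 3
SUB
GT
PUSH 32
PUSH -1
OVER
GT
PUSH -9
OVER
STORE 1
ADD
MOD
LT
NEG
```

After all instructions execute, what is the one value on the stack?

-1

PUSH 4  -> [4]
PUSH 7  -> [4, 7]
PUSH 3  -> [4, 7, 3]
SUB     -> [4, 4]
GT      -> [0]
PUSH 32 -> [0, 32]
PUSH -1 -> [0, 32, -1]
OVER    -> [0, 32, -1, 32]
GT      -> [0, 32, 0]
PUSH -9 -> [0, 32, 0, -9]
OVER    -> [0, 32, 0, -9, 0]
STORE 1 -> [0, 32, 0, -9]
ADD     -> [0, 32, -9]
MOD     -> [0, 5]
LT      -> [1]
NEG     -> [-1]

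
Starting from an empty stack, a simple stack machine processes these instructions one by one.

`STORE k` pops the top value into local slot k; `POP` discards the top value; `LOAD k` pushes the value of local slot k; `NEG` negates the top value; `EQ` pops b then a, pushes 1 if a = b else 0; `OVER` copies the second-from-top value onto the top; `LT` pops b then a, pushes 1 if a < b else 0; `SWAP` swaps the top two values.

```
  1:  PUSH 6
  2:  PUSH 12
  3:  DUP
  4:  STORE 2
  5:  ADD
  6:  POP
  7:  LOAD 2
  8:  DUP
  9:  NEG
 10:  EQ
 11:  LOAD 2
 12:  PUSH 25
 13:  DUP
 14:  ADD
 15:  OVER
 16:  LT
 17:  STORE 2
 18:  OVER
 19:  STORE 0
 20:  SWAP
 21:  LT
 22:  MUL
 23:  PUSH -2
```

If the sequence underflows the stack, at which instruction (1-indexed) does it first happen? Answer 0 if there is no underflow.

22

PUSH 6   6
PUSH 12  6 12
DUP      6 12 12
STORE 2  6 12
ADD      18
POP      (empty)
LOAD 2   12
DUP      12 12
NEG      12 -12
EQ       0
LOAD 2   0 12
PUSH 25  0 12 25
DUP      0 12 25 25
ADD      0 12 50
OVER     0 12 50 12
LT       0 12 0
STORE 2  0 12
OVER     0 12 0
STORE 0  0 12
SWAP     12 0
LT       0
MUL  — needs 2 operands, stack has 1 → underflow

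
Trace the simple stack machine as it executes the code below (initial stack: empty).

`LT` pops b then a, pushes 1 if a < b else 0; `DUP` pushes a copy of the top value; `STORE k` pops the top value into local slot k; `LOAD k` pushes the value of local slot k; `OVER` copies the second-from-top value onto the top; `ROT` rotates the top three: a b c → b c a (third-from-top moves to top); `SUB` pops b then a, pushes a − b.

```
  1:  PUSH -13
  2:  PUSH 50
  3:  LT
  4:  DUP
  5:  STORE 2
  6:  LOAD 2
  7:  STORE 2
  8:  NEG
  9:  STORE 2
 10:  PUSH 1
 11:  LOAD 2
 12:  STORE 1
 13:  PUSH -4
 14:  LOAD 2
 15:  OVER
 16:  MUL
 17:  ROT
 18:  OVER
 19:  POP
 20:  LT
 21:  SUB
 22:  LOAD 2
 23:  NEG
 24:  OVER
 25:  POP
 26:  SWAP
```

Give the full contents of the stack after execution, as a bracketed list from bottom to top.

[1, -4]

PUSH -13 → -13
PUSH 50  → -13 50
LT       → 1
DUP      → 1 1
STORE 2  → 1
LOAD 2   → 1 1
STORE 2  → 1
NEG      → -1
STORE 2  → (empty)
PUSH 1   → 1
LOAD 2   → 1 -1
STORE 1  → 1
PUSH -4  → 1 -4
LOAD 2   → 1 -4 -1
OVER     → 1 -4 -1 -4
MUL      → 1 -4 4
ROT      → -4 4 1
OVER     → -4 4 1 4
POP      → -4 4 1
LT       → -4 0
SUB      → -4
LOAD 2   → -4 -1
NEG      → -4 1
OVER     → -4 1 -4
POP      → -4 1
SWAP     → 1 -4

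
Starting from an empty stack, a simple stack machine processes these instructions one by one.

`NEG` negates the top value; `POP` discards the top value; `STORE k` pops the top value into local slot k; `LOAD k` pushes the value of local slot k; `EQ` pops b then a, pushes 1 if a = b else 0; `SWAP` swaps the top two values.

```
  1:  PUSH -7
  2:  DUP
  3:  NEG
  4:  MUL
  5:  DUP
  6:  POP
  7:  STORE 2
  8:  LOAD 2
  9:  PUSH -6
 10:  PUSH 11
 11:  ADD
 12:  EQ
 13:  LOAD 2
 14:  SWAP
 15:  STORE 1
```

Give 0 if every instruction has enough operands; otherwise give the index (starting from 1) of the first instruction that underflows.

PUSH -7  [-7]
DUP      [-7, -7]
NEG      [-7, 7]
MUL      [-49]
DUP      [-49, -49]
POP      [-49]
STORE 2  []
LOAD 2   [-49]
PUSH -6  [-49, -6]
PUSH 11  [-49, -6, 11]
ADD      [-49, 5]
EQ       [0]
LOAD 2   [0, -49]
SWAP     [-49, 0]
STORE 1  [-49]

0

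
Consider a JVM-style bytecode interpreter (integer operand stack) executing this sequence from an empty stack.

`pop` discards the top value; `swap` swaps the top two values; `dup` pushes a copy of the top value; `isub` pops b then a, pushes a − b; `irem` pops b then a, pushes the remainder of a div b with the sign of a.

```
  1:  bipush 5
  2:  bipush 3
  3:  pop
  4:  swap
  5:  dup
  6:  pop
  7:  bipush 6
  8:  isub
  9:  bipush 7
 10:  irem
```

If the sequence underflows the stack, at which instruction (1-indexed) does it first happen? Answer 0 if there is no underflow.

4

bipush 5 → [5]
bipush 3 → [5, 3]
pop      → [5]
swap  — needs 2 operands, stack has 1 → underflow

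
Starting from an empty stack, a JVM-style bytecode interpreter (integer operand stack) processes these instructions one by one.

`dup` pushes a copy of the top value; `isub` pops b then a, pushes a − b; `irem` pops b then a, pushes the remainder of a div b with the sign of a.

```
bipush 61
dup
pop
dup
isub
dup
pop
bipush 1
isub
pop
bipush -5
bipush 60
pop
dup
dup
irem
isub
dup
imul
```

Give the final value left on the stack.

bipush 61 -> [61]
dup       -> [61, 61]
pop       -> [61]
dup       -> [61, 61]
isub      -> [0]
dup       -> [0, 0]
pop       -> [0]
bipush 1  -> [0, 1]
isub      -> [-1]
pop       -> []
bipush -5 -> [-5]
bipush 60 -> [-5, 60]
pop       -> [-5]
dup       -> [-5, -5]
dup       -> [-5, -5, -5]
irem      -> [-5, 0]
isub      -> [-5]
dup       -> [-5, -5]
imul      -> [25]

25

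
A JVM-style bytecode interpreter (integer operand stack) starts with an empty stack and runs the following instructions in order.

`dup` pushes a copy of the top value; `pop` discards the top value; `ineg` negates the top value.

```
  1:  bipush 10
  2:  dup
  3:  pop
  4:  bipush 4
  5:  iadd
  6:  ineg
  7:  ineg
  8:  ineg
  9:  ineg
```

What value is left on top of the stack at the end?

14

bipush 10  [10]
dup        [10, 10]
pop        [10]
bipush 4   [10, 4]
iadd       [14]
ineg       [-14]
ineg       [14]
ineg       [-14]
ineg       [14]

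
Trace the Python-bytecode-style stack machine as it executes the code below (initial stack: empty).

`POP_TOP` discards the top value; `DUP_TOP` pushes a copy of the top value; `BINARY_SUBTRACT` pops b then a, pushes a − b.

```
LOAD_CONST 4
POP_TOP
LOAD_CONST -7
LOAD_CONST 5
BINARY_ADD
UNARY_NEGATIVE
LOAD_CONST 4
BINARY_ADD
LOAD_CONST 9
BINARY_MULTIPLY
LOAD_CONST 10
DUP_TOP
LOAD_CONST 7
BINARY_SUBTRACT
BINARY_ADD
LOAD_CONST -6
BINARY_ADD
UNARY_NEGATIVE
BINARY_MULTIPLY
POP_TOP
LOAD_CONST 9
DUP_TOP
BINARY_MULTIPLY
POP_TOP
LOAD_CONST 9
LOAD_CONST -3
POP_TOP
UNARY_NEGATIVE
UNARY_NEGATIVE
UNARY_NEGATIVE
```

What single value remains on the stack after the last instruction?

LOAD_CONST 4     [4]
POP_TOP          []
LOAD_CONST -7    [-7]
LOAD_CONST 5     [-7, 5]
BINARY_ADD       [-2]
UNARY_NEGATIVE   [2]
LOAD_CONST 4     [2, 4]
BINARY_ADD       [6]
LOAD_CONST 9     [6, 9]
BINARY_MULTIPLY  [54]
LOAD_CONST 10    [54, 10]
DUP_TOP          [54, 10, 10]
LOAD_CONST 7     [54, 10, 10, 7]
BINARY_SUBTRACT  [54, 10, 3]
BINARY_ADD       [54, 13]
LOAD_CONST -6    [54, 13, -6]
BINARY_ADD       [54, 7]
UNARY_NEGATIVE   [54, -7]
BINARY_MULTIPLY  [-378]
POP_TOP          []
LOAD_CONST 9     [9]
DUP_TOP          [9, 9]
BINARY_MULTIPLY  [81]
POP_TOP          []
LOAD_CONST 9     [9]
LOAD_CONST -3    [9, -3]
POP_TOP          [9]
UNARY_NEGATIVE   [-9]
UNARY_NEGATIVE   [9]
UNARY_NEGATIVE   [-9]

-9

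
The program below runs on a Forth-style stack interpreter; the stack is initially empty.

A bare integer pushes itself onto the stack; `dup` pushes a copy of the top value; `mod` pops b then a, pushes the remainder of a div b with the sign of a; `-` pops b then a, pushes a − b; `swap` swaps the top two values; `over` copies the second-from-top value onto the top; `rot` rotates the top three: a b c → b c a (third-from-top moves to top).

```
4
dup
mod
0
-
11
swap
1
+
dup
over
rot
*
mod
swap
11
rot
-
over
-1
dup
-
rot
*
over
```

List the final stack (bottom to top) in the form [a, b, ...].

[11, 11, 0, 11]

4    → [4]
dup  → [4, 4]
mod  → [0]
0    → [0, 0]
-    → [0]
11   → [0, 11]
swap → [11, 0]
1    → [11, 0, 1]
+    → [11, 1]
dup  → [11, 1, 1]
over → [11, 1, 1, 1]
rot  → [11, 1, 1, 1]
*    → [11, 1, 1]
mod  → [11, 0]
swap → [0, 11]
11   → [0, 11, 11]
rot  → [11, 11, 0]
-    → [11, 11]
over → [11, 11, 11]
-1   → [11, 11, 11, -1]
dup  → [11, 11, 11, -1, -1]
-    → [11, 11, 11, 0]
rot  → [11, 11, 0, 11]
*    → [11, 11, 0]
over → [11, 11, 0, 11]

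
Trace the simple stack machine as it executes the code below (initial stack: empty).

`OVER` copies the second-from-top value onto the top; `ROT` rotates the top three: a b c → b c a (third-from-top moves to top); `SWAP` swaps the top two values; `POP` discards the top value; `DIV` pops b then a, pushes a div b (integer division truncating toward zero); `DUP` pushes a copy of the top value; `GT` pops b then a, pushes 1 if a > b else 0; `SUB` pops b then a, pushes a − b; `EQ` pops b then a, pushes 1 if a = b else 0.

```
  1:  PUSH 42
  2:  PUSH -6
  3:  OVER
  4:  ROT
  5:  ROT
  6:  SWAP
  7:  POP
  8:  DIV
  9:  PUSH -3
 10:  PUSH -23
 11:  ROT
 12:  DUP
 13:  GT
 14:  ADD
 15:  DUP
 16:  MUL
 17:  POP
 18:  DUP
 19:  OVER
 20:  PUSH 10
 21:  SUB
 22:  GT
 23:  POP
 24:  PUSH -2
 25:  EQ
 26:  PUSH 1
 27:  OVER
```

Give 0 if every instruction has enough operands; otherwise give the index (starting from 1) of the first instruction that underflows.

PUSH 42   42
PUSH -6   42 -6
OVER      42 -6 42
ROT       -6 42 42
ROT       42 42 -6
SWAP      42 -6 42
POP       42 -6
DIV       -7
PUSH -3   -7 -3
PUSH -23  -7 -3 -23
ROT       -3 -23 -7
DUP       -3 -23 -7 -7
GT        -3 -23 0
ADD       -3 -23
DUP       -3 -23 -23
MUL       -3 529
POP       -3
DUP       -3 -3
OVER      -3 -3 -3
PUSH 10   -3 -3 -3 10
SUB       -3 -3 -13
GT        -3 1
POP       -3
PUSH -2   -3 -2
EQ        0
PUSH 1    0 1
OVER      0 1 0

0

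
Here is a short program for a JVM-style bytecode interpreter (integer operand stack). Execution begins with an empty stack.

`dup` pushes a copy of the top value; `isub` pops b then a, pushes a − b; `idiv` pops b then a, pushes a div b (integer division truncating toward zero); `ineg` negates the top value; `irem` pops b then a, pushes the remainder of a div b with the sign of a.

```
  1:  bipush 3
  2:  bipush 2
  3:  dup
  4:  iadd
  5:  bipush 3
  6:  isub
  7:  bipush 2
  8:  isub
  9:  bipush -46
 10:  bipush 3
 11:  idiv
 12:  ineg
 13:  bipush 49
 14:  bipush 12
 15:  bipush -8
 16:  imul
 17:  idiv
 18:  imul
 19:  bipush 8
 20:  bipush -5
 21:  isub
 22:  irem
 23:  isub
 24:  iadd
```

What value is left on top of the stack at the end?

bipush 3    3
bipush 2    3 2
dup         3 2 2
iadd        3 4
bipush 3    3 4 3
isub        3 1
bipush 2    3 1 2
isub        3 -1
bipush -46  3 -1 -46
bipush 3    3 -1 -46 3
idiv        3 -1 -15
ineg        3 -1 15
bipush 49   3 -1 15 49
bipush 12   3 -1 15 49 12
bipush -8   3 -1 15 49 12 -8
imul        3 -1 15 49 -96
idiv        3 -1 15 0
imul        3 -1 0
bipush 8    3 -1 0 8
bipush -5   3 -1 0 8 -5
isub        3 -1 0 13
irem        3 -1 0
isub        3 -1
iadd        2

2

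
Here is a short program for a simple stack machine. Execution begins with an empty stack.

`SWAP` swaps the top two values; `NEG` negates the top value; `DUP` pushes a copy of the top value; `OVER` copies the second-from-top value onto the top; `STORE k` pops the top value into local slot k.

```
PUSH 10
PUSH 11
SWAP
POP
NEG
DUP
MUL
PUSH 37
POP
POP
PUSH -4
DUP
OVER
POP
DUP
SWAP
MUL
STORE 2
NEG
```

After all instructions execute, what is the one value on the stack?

PUSH 10 -> [10]
PUSH 11 -> [10, 11]
SWAP    -> [11, 10]
POP     -> [11]
NEG     -> [-11]
DUP     -> [-11, -11]
MUL     -> [121]
PUSH 37 -> [121, 37]
POP     -> [121]
POP     -> []
PUSH -4 -> [-4]
DUP     -> [-4, -4]
OVER    -> [-4, -4, -4]
POP     -> [-4, -4]
DUP     -> [-4, -4, -4]
SWAP    -> [-4, -4, -4]
MUL     -> [-4, 16]
STORE 2 -> [-4]
NEG     -> [4]

4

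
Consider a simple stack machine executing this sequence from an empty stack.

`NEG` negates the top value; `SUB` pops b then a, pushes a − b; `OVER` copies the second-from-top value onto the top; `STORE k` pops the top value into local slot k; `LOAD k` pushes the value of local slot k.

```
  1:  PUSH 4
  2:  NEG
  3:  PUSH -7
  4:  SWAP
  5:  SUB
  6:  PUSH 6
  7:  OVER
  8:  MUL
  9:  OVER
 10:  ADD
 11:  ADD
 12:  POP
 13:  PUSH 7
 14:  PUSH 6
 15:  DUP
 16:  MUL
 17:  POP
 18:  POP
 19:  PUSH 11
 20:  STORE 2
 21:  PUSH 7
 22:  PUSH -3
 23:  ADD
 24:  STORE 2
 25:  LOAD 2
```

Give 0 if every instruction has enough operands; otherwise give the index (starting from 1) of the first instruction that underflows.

0

PUSH 4  : 4
NEG     : -4
PUSH -7 : -4 -7
SWAP    : -7 -4
SUB     : -3
PUSH 6  : -3 6
OVER    : -3 6 -3
MUL     : -3 -18
OVER    : -3 -18 -3
ADD     : -3 -21
ADD     : -24
POP     : (empty)
PUSH 7  : 7
PUSH 6  : 7 6
DUP     : 7 6 6
MUL     : 7 36
POP     : 7
POP     : (empty)
PUSH 11 : 11
STORE 2 : (empty)
PUSH 7  : 7
PUSH -3 : 7 -3
ADD     : 4
STORE 2 : (empty)
LOAD 2  : 4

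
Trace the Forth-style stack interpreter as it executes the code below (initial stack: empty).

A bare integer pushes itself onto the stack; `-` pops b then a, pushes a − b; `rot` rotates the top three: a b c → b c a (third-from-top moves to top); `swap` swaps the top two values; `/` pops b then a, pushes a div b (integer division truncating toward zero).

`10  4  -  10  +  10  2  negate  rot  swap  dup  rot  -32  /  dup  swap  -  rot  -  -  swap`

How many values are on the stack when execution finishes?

2

10     : [10]
4      : [10, 4]
-      : [6]
10     : [6, 10]
+      : [16]
10     : [16, 10]
2      : [16, 10, 2]
negate : [16, 10, -2]
rot    : [10, -2, 16]
swap   : [10, 16, -2]
dup    : [10, 16, -2, -2]
rot    : [10, -2, -2, 16]
-32    : [10, -2, -2, 16, -32]
/      : [10, -2, -2, 0]
dup    : [10, -2, -2, 0, 0]
swap   : [10, -2, -2, 0, 0]
-      : [10, -2, -2, 0]
rot    : [10, -2, 0, -2]
-      : [10, -2, 2]
-      : [10, -4]
swap   : [-4, 10]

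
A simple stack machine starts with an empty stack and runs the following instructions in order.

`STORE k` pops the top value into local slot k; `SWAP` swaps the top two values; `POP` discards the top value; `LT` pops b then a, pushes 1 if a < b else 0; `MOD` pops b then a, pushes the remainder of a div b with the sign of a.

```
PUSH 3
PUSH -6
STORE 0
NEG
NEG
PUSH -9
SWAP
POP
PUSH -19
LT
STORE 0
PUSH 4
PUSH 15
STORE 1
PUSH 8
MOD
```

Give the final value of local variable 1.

PUSH 3    3
PUSH -6   3 -6
STORE 0   3
NEG       -3
NEG       3
PUSH -9   3 -9
SWAP      -9 3
POP       -9
PUSH -19  -9 -19
LT        0
STORE 0   (empty)
PUSH 4    4
PUSH 15   4 15
STORE 1   4
PUSH 8    4 8
MOD       4

15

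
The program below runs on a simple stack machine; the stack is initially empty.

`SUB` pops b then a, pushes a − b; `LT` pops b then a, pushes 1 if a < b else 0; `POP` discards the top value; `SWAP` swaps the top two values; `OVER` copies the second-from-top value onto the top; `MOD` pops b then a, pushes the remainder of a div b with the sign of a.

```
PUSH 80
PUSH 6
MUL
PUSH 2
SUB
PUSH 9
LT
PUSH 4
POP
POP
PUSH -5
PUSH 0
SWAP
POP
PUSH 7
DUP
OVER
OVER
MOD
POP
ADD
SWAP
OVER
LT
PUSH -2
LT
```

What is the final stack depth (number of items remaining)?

PUSH 80 : [80]
PUSH 6  : [80, 6]
MUL     : [480]
PUSH 2  : [480, 2]
SUB     : [478]
PUSH 9  : [478, 9]
LT      : [0]
PUSH 4  : [0, 4]
POP     : [0]
POP     : []
PUSH -5 : [-5]
PUSH 0  : [-5, 0]
SWAP    : [0, -5]
POP     : [0]
PUSH 7  : [0, 7]
DUP     : [0, 7, 7]
OVER    : [0, 7, 7, 7]
OVER    : [0, 7, 7, 7, 7]
MOD     : [0, 7, 7, 0]
POP     : [0, 7, 7]
ADD     : [0, 14]
SWAP    : [14, 0]
OVER    : [14, 0, 14]
LT      : [14, 1]
PUSH -2 : [14, 1, -2]
LT      : [14, 0]

2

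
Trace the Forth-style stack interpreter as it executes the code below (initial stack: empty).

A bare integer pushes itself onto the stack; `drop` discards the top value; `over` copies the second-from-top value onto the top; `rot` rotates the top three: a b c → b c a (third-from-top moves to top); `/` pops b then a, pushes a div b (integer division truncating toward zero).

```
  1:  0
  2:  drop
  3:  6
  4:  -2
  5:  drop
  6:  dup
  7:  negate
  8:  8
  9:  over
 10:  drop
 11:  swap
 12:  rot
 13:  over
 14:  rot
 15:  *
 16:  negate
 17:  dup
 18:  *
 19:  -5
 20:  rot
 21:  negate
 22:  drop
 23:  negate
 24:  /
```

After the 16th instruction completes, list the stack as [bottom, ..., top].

[8, 6, -36]

0       0
drop    (empty)
6       6
-2      6 -2
drop    6
dup     6 6
negate  6 -6
8       6 -6 8
over    6 -6 8 -6
drop    6 -6 8
swap    6 8 -6
rot     8 -6 6
over    8 -6 6 -6
rot     8 6 -6 -6
*       8 6 36
negate  8 6 -36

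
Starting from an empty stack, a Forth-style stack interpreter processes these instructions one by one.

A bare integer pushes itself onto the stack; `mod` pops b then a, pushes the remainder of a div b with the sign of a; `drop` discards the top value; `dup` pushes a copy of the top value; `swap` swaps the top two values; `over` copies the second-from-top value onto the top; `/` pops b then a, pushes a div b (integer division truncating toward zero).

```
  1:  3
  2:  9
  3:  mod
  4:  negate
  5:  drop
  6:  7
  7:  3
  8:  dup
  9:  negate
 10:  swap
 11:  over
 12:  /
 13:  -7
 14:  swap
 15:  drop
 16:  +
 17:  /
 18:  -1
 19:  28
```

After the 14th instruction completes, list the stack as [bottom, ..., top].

[7, -3, -7, -1]

3      → 3
9      → 3 9
mod    → 3
negate → -3
drop   → (empty)
7      → 7
3      → 7 3
dup    → 7 3 3
negate → 7 3 -3
swap   → 7 -3 3
over   → 7 -3 3 -3
/      → 7 -3 -1
-7     → 7 -3 -1 -7
swap   → 7 -3 -7 -1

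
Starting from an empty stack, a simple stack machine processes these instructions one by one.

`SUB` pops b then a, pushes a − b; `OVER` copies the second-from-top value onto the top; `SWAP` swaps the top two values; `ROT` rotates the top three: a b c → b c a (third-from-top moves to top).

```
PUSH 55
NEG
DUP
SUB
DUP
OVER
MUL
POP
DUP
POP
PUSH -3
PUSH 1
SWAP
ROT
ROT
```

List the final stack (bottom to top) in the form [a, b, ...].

PUSH 55 → [55]
NEG     → [-55]
DUP     → [-55, -55]
SUB     → [0]
DUP     → [0, 0]
OVER    → [0, 0, 0]
MUL     → [0, 0]
POP     → [0]
DUP     → [0, 0]
POP     → [0]
PUSH -3 → [0, -3]
PUSH 1  → [0, -3, 1]
SWAP    → [0, 1, -3]
ROT     → [1, -3, 0]
ROT     → [-3, 0, 1]

[-3, 0, 1]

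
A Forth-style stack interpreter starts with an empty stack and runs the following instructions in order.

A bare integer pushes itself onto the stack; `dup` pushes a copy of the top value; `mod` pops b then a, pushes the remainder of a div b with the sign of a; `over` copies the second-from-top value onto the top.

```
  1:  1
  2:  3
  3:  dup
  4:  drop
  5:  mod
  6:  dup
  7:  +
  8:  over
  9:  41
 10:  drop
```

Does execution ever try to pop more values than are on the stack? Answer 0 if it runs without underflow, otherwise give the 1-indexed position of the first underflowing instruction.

8

1     [1]
3     [1, 3]
dup   [1, 3, 3]
drop  [1, 3]
mod   [1]
dup   [1, 1]
+     [2]
over  — needs 2 operands, stack has 1 → underflow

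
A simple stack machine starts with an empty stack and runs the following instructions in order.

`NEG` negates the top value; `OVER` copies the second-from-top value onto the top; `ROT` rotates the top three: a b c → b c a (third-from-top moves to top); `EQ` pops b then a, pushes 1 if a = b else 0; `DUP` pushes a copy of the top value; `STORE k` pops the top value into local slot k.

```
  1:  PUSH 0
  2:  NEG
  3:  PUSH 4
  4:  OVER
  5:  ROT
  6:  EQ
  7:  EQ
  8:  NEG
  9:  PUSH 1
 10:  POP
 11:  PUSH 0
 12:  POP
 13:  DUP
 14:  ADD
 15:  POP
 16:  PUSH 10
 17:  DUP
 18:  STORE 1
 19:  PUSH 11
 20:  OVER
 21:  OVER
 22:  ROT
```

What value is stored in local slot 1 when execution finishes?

PUSH 0   [0]
NEG      [0]
PUSH 4   [0, 4]
OVER     [0, 4, 0]
ROT      [4, 0, 0]
EQ       [4, 1]
EQ       [0]
NEG      [0]
PUSH 1   [0, 1]
POP      [0]
PUSH 0   [0, 0]
POP      [0]
DUP      [0, 0]
ADD      [0]
POP      []
PUSH 10  [10]
DUP      [10, 10]
STORE 1  [10]
PUSH 11  [10, 11]
OVER     [10, 11, 10]
OVER     [10, 11, 10, 11]
ROT      [10, 10, 11, 11]

10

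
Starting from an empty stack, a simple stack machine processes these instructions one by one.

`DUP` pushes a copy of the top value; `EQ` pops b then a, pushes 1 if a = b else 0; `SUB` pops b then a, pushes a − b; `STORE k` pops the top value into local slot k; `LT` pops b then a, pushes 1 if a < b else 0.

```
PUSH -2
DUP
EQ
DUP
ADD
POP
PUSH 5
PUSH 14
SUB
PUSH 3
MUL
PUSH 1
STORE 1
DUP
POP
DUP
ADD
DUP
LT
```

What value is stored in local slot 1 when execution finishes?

PUSH -2  [-2]
DUP      [-2, -2]
EQ       [1]
DUP      [1, 1]
ADD      [2]
POP      []
PUSH 5   [5]
PUSH 14  [5, 14]
SUB      [-9]
PUSH 3   [-9, 3]
MUL      [-27]
PUSH 1   [-27, 1]
STORE 1  [-27]
DUP      [-27, -27]
POP      [-27]
DUP      [-27, -27]
ADD      [-54]
DUP      [-54, -54]
LT       [0]

1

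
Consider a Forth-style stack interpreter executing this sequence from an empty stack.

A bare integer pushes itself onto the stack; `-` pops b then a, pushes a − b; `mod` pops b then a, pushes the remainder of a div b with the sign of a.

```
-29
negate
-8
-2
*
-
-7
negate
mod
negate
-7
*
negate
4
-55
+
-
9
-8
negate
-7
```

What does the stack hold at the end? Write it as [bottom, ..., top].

[9, 9, 8, -7]

-29    → -29
negate → 29
-8     → 29 -8
-2     → 29 -8 -2
*      → 29 16
-      → 13
-7     → 13 -7
negate → 13 7
mod    → 6
negate → -6
-7     → -6 -7
*      → 42
negate → -42
4      → -42 4
-55    → -42 4 -55
+      → -42 -51
-      → 9
9      → 9 9
-8     → 9 9 -8
negate → 9 9 8
-7     → 9 9 8 -7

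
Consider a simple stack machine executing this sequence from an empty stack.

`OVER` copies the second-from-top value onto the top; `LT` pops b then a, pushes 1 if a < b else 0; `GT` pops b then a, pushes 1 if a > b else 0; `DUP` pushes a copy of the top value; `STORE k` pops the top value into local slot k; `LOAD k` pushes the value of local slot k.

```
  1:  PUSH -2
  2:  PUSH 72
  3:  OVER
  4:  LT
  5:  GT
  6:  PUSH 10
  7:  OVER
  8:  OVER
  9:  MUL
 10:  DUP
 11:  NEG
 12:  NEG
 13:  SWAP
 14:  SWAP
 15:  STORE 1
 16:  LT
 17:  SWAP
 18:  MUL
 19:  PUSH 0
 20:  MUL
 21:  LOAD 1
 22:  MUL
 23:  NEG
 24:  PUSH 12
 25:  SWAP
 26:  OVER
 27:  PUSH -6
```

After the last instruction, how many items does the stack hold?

4

PUSH -2 -> [-2]
PUSH 72 -> [-2, 72]
OVER    -> [-2, 72, -2]
LT      -> [-2, 0]
GT      -> [0]
PUSH 10 -> [0, 10]
OVER    -> [0, 10, 0]
OVER    -> [0, 10, 0, 10]
MUL     -> [0, 10, 0]
DUP     -> [0, 10, 0, 0]
NEG     -> [0, 10, 0, 0]
NEG     -> [0, 10, 0, 0]
SWAP    -> [0, 10, 0, 0]
SWAP    -> [0, 10, 0, 0]
STORE 1 -> [0, 10, 0]
LT      -> [0, 0]
SWAP    -> [0, 0]
MUL     -> [0]
PUSH 0  -> [0, 0]
MUL     -> [0]
LOAD 1  -> [0, 0]
MUL     -> [0]
NEG     -> [0]
PUSH 12 -> [0, 12]
SWAP    -> [12, 0]
OVER    -> [12, 0, 12]
PUSH -6 -> [12, 0, 12, -6]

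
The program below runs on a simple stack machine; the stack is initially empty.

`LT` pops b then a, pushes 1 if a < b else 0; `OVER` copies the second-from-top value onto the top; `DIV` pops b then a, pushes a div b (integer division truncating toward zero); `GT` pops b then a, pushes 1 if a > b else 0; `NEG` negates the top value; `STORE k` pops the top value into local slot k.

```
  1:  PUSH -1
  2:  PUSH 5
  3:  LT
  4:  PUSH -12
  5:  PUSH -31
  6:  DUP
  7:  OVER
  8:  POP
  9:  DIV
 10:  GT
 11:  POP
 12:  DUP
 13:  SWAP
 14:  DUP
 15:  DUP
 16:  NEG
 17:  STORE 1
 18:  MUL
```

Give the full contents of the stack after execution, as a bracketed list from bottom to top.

PUSH -1  -> [-1]
PUSH 5   -> [-1, 5]
LT       -> [1]
PUSH -12 -> [1, -12]
PUSH -31 -> [1, -12, -31]
DUP      -> [1, -12, -31, -31]
OVER     -> [1, -12, -31, -31, -31]
POP      -> [1, -12, -31, -31]
DIV      -> [1, -12, 1]
GT       -> [1, 0]
POP      -> [1]
DUP      -> [1, 1]
SWAP     -> [1, 1]
DUP      -> [1, 1, 1]
DUP      -> [1, 1, 1, 1]
NEG      -> [1, 1, 1, -1]
STORE 1  -> [1, 1, 1]
MUL      -> [1, 1]

[1, 1]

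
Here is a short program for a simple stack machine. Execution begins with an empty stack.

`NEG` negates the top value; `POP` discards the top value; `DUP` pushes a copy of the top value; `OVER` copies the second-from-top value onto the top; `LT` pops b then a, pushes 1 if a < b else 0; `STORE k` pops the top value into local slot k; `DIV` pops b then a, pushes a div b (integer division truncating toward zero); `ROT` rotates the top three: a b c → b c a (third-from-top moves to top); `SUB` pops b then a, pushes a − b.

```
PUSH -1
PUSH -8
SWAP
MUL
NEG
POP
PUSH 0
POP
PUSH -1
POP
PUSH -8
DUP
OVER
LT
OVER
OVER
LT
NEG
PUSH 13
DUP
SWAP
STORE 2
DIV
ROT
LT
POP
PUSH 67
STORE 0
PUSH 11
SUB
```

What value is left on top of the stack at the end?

-11

PUSH -1 : -1
PUSH -8 : -1 -8
SWAP    : -8 -1
MUL     : 8
NEG     : -8
POP     : (empty)
PUSH 0  : 0
POP     : (empty)
PUSH -1 : -1
POP     : (empty)
PUSH -8 : -8
DUP     : -8 -8
OVER    : -8 -8 -8
LT      : -8 0
OVER    : -8 0 -8
OVER    : -8 0 -8 0
LT      : -8 0 1
NEG     : -8 0 -1
PUSH 13 : -8 0 -1 13
DUP     : -8 0 -1 13 13
SWAP    : -8 0 -1 13 13
STORE 2 : -8 0 -1 13
DIV     : -8 0 0
ROT     : 0 0 -8
LT      : 0 0
POP     : 0
PUSH 67 : 0 67
STORE 0 : 0
PUSH 11 : 0 11
SUB     : -11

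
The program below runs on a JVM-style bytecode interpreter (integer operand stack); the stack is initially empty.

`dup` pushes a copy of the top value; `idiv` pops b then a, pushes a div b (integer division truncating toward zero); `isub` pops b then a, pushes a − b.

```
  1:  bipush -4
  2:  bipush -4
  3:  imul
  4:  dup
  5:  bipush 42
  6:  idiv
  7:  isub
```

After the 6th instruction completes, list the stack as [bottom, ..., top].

bipush -4  [-4]
bipush -4  [-4, -4]
imul       [16]
dup        [16, 16]
bipush 42  [16, 16, 42]
idiv       [16, 0]

[16, 0]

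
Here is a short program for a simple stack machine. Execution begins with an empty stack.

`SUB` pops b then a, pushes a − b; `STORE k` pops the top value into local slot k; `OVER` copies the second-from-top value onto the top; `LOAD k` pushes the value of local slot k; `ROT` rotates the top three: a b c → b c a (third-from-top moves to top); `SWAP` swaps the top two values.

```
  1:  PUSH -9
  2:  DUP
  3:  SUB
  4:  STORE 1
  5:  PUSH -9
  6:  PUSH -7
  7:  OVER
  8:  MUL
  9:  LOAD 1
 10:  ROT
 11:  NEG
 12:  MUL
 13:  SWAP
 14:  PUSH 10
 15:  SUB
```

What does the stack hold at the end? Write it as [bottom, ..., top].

[0, 53]

PUSH -9 → [-9]
DUP     → [-9, -9]
SUB     → [0]
STORE 1 → []
PUSH -9 → [-9]
PUSH -7 → [-9, -7]
OVER    → [-9, -7, -9]
MUL     → [-9, 63]
LOAD 1  → [-9, 63, 0]
ROT     → [63, 0, -9]
NEG     → [63, 0, 9]
MUL     → [63, 0]
SWAP    → [0, 63]
PUSH 10 → [0, 63, 10]
SUB     → [0, 53]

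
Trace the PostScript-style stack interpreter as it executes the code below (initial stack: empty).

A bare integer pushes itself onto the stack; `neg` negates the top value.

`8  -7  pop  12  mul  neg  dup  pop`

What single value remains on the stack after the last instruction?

8   -> 8
-7  -> 8 -7
pop -> 8
12  -> 8 12
mul -> 96
neg -> -96
dup -> -96 -96
pop -> -96

-96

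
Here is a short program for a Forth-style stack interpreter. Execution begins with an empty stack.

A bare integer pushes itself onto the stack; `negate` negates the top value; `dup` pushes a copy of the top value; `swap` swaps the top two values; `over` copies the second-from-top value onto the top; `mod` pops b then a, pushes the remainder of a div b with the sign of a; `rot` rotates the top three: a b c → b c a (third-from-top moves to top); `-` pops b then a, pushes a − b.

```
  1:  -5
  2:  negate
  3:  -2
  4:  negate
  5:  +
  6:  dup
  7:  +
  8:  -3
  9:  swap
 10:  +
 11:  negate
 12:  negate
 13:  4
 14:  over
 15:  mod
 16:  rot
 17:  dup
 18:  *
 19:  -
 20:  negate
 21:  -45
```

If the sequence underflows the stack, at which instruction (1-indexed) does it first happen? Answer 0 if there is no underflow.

-5     : -5
negate : 5
-2     : 5 -2
negate : 5 2
+      : 7
dup    : 7 7
+      : 14
-3     : 14 -3
swap   : -3 14
+      : 11
negate : -11
negate : 11
4      : 11 4
over   : 11 4 11
mod    : 11 4
rot  — needs 3 operands, stack has 2 → underflow

16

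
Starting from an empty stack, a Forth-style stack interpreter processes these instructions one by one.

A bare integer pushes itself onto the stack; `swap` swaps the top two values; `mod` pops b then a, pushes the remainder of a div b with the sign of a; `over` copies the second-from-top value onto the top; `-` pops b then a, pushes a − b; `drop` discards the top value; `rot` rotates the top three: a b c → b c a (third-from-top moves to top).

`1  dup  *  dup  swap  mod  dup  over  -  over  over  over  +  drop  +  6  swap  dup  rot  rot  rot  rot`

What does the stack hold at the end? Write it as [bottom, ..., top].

1    → 1
dup  → 1 1
*    → 1
dup  → 1 1
swap → 1 1
mod  → 0
dup  → 0 0
over → 0 0 0
-    → 0 0
over → 0 0 0
over → 0 0 0 0
over → 0 0 0 0 0
+    → 0 0 0 0
drop → 0 0 0
+    → 0 0
6    → 0 0 6
swap → 0 6 0
dup  → 0 6 0 0
rot  → 0 0 0 6
rot  → 0 0 6 0
rot  → 0 6 0 0
rot  → 0 0 0 6

[0, 0, 0, 6]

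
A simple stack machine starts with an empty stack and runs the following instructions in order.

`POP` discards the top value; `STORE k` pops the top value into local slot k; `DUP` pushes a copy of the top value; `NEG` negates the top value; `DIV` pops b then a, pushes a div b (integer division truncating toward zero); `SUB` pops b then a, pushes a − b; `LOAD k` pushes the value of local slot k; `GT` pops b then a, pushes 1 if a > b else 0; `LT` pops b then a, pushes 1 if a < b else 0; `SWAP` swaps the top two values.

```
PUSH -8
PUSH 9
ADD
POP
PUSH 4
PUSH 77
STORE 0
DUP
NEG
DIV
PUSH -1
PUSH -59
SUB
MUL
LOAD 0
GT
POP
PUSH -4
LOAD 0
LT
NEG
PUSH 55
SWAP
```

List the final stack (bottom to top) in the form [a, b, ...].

[55, -1]

PUSH -8  → [-8]
PUSH 9   → [-8, 9]
ADD      → [1]
POP      → []
PUSH 4   → [4]
PUSH 77  → [4, 77]
STORE 0  → [4]
DUP      → [4, 4]
NEG      → [4, -4]
DIV      → [-1]
PUSH -1  → [-1, -1]
PUSH -59 → [-1, -1, -59]
SUB      → [-1, 58]
MUL      → [-58]
LOAD 0   → [-58, 77]
GT       → [0]
POP      → []
PUSH -4  → [-4]
LOAD 0   → [-4, 77]
LT       → [1]
NEG      → [-1]
PUSH 55  → [-1, 55]
SWAP     → [55, -1]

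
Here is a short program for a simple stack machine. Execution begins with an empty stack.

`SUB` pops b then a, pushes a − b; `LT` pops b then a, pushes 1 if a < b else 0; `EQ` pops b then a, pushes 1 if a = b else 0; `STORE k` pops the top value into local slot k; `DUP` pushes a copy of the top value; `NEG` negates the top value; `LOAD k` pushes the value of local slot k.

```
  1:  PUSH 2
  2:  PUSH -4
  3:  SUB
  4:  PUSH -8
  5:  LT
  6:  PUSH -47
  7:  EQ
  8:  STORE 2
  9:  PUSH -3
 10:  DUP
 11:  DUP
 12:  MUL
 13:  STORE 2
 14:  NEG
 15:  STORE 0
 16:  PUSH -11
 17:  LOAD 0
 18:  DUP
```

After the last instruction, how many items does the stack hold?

PUSH 2   → 2
PUSH -4  → 2 -4
SUB      → 6
PUSH -8  → 6 -8
LT       → 0
PUSH -47 → 0 -47
EQ       → 0
STORE 2  → (empty)
PUSH -3  → -3
DUP      → -3 -3
DUP      → -3 -3 -3
MUL      → -3 9
STORE 2  → -3
NEG      → 3
STORE 0  → (empty)
PUSH -11 → -11
LOAD 0   → -11 3
DUP      → -11 3 3

3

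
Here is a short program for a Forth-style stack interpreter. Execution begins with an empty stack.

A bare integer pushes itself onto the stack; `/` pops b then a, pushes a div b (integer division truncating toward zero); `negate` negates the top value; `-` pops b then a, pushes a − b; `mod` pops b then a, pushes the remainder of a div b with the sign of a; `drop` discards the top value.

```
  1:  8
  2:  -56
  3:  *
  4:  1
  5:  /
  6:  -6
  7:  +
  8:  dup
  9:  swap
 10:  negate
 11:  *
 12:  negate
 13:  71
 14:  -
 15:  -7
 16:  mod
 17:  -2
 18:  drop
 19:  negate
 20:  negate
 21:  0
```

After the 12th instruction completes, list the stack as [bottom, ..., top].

8       8
-56     8 -56
*       -448
1       -448 1
/       -448
-6      -448 -6
+       -454
dup     -454 -454
swap    -454 -454
negate  -454 454
*       -206116
negate  206116

[206116]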